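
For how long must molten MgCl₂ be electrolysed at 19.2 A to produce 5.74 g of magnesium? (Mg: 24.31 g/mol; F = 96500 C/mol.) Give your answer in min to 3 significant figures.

n(Mg) = 5.74 / 24.31 = 0.2361 mol
Mg²⁺ + 2e⁻ → Mg, so n(e⁻) = 2 × 0.2361 = 0.4722 mol
Q = 0.4722 × 96500 = 45570 C
t = Q / I = 45570 / 19.2 = 2373 s = 39.6 min

39.6 min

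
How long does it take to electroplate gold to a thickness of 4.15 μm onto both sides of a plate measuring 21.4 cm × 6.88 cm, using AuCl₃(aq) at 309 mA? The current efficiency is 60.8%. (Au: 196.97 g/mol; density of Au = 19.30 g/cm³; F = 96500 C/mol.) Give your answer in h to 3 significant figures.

Plated area = 2 × 21.4 × 6.88 = 294.5 cm²
Volume = 294.5 × 4.15×10⁻⁴ cm = 0.1222 cm³
m(Au) = 0.1222 × 19.30 = 2.358 g
n(Au) = 2.358 / 196.97 = 0.01197 mol; n(e⁻) = 3 × 0.01197 = 0.03591 mol
Q = 0.03591 × 96500 / 0.608 = 5700 C
t = 5700 / 0.309 = 18450 s = 5.13 h

5.13 h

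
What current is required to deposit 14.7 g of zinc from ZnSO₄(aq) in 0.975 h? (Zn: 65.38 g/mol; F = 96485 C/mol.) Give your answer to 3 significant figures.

12.4 A

n(Zn) = 14.7 / 65.38 = 0.2248 mol
Zn²⁺ + 2e⁻ → Zn, so n(e⁻) = 2 × 0.2248 = 0.4496 mol
Q = 0.4496 × 96485 = 43380 C
I = Q / t = 43380 / 3510 s = 12.4 A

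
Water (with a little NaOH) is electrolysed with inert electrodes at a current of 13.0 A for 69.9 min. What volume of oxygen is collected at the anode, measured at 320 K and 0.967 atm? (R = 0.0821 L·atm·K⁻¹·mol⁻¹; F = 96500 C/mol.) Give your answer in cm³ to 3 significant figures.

Q = 13.0 A × 4194 s = 54520 C
n(e⁻) = Q/F = 54520/96500 = 0.5650 mol
2H₂O → O₂ + 4H⁺ + 4e⁻, so n(O₂) = 0.5650 / 4 = 0.1413 mol
V = nRT/P = 0.1413 × 0.0821 × 320 / 0.967 = 3.839 L
= 3840 cm³

3840 cm³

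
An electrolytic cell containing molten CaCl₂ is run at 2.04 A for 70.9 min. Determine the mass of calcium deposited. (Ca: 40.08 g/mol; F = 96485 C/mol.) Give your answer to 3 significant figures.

Charge passed = 2.04 × 4254 = 8678 C
n(e⁻) = Q/F = 8678/96485 = 0.08994 mol
Ca²⁺ + 2e⁻ → Ca, so n(Ca) = 0.08994 / 2 = 0.04497 mol
m = 0.04497 × 40.08 = 1.80 g

1.80 g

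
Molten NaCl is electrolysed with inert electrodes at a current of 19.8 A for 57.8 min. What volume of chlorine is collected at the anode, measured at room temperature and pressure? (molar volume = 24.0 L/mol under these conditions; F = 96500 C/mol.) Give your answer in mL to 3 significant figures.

8540 mL

Charge passed = 19.8 × 3468 = 68670 C
Moles of electrons = 68670 / 96500 = 0.7116 mol
2Cl⁻ → Cl₂ + 2e⁻, so n(Cl₂) = 0.7116 / 2 = 0.3558 mol
V = 0.3558 × 24.0 = 8.539 L
= 8540 mL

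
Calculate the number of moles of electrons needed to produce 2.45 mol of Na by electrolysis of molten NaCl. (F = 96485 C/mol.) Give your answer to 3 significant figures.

2.45 mol

Na⁺ + e⁻ → Na, so n(e⁻) = 1 × 2.45 = 2.450 mol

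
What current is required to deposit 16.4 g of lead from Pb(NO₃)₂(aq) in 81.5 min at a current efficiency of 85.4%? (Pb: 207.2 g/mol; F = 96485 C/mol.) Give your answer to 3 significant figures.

3.66 A

n(Pb) = 16.4 / 207.2 = 0.07915 mol
Pb²⁺ + 2e⁻ → Pb, so n(e⁻) = 2 × 0.07915 = 0.1583 mol
Q = 0.1583 × 96485 / 0.854 = 17880 C
I = Q / t = 17880 / 4890 s = 3.66 A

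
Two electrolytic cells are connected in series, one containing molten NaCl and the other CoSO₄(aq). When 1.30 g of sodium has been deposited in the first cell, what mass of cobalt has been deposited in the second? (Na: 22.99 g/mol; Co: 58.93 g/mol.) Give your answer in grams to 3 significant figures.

n(Na) = 1.30 / 22.99 = 0.05655 mol
Na⁺ + e⁻ → Na, so n(e⁻) = 0.05655 mol
The cells are in series, so the same charge (and hence the same n(e⁻) = 0.05655 mol) passes through both.
Co²⁺ + 2e⁻ → Co, so n(Co) = 0.05655 / 2 = 0.02828 mol
m(Co) = 0.02828 × 58.93 = 1.67 g

1.67 g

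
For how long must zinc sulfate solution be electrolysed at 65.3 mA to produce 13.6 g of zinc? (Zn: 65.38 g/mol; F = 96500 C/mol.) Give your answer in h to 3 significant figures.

171 h

n(Zn) = 13.6 / 65.38 = 0.2080 mol
Zn²⁺ + 2e⁻ → Zn, so n(e⁻) = 2 × 0.2080 = 0.4160 mol
Q = 0.4160 × 96500 = 40140 C
t = Q / I = 40140 / 0.0653 = 6.147×10^5 s = 171 h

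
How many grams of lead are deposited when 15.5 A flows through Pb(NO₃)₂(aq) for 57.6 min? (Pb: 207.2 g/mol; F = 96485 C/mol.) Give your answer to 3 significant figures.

57.5 g

Q = 15.5 A × 3456 s = 53570 C
n(e⁻) = Q/F = 53570/96485 = 0.5552 mol
Pb²⁺ + 2e⁻ → Pb, so n(Pb) = 0.5552 / 2 = 0.2776 mol
m = 0.2776 × 207.2 = 57.5 g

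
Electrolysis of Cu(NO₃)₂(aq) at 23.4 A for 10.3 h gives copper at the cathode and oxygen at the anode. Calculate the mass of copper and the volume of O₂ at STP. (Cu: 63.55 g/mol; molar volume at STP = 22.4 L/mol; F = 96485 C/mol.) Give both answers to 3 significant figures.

286 g Cu; 50.4 L O₂

Q = 23.4 × 37080 = 8.677×10^5 C; n(e⁻) = 8.677×10^5 / 96485 = 8.993 mol
Cathode: Cu²⁺ + 2e⁻ → Cu → n(Cu) = 8.993/2 = 4.497 mol → 286 g
Anode: 2H₂O → O₂ + 4H⁺ + 4e⁻ → n(O₂) = 8.993/4 = 2.248 mol → 50.4 L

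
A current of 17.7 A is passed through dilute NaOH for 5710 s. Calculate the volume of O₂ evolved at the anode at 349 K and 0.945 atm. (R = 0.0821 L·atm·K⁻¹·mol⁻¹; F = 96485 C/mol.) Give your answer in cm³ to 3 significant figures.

Charge passed = 17.7 × 5710 = 1.011×10^5 C
n(e⁻) = 1.011×10^5 / 96485 = 1.048 mol
2H₂O → O₂ + 4H⁺ + 4e⁻, so n(O₂) = 1.048 / 4 = 0.2620 mol
V = nRT/P = 0.2620 × 0.0821 × 349 / 0.945 = 7.944 L
= 7940 cm³

7940 cm³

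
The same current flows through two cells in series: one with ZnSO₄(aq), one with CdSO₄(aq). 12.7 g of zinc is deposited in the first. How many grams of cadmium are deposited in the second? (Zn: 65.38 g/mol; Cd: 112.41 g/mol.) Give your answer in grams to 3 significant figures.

21.8 g

n(Zn) = 12.7 / 65.38 = 0.1942 mol
Zn²⁺ + 2e⁻ → Zn, so n(e⁻) = 2 × 0.1942 = 0.3884 mol
The cells are in series, so the same charge (and hence the same n(e⁻) = 0.3884 mol) passes through both.
Cd²⁺ + 2e⁻ → Cd, so n(Cd) = 0.3884 / 2 = 0.1942 mol
m(Cd) = 0.1942 × 112.41 = 21.8 g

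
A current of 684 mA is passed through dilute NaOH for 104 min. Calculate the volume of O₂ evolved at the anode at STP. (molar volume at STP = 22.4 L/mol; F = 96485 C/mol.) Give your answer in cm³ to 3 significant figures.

Charge passed = 0.684 × 6240 = 4268 C
n(e⁻) = Q/F = 4268/96485 = 0.04423 mol
2H₂O → O₂ + 4H⁺ + 4e⁻, so n(O₂) = 0.04423 / 4 = 0.01106 mol
V = 0.01106 × 22.4 = 0.2477 L
= 248 cm³

248 cm³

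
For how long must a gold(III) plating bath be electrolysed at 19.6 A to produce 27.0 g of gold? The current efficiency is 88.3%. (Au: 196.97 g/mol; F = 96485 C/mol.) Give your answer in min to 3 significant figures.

n(Au) = 27.0 / 196.97 = 0.1371 mol
Au³⁺ + 3e⁻ → Au, so n(e⁻) = 3 × 0.1371 = 0.4113 mol
Q = 0.4113 × 96485 / 0.883 = 44940 C
t = Q / I = 44940 / 19.6 = 2293 s = 38.2 min

38.2 min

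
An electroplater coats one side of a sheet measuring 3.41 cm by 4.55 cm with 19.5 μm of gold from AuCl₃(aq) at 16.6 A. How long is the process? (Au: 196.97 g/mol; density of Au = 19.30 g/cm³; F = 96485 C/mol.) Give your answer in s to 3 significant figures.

51.7 s

Plated area = 3.41 × 4.55 = 15.52 cm²
Volume = 15.52 × 19.5×10⁻⁴ cm = 0.03026 cm³
m(Au) = 0.03026 × 19.30 = 0.5840 g
n(Au) = 0.5840 / 196.97 = 0.002965 mol; n(e⁻) = 3 × 0.002965 = 0.008895 mol
Q = 0.008895 × 96485 = 858.2 C
t = 858.2 / 16.6 = 51.70 s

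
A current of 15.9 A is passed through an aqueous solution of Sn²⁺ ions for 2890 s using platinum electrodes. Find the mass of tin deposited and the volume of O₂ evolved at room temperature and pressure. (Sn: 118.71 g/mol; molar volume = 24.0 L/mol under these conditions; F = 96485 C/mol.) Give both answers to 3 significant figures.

Q = 15.9 × 2890 = 45950 C; n(e⁻) = 45950 / 96485 = 0.4762 mol
Cathode: Sn²⁺ + 2e⁻ → Sn → n(Sn) = 0.4762/2 = 0.2381 mol → 28.3 g
Anode: 2H₂O → O₂ + 4H⁺ + 4e⁻ → n(O₂) = 0.4762/4 = 0.1191 mol → 2.86 L

28.3 g Sn; 2.86 L O₂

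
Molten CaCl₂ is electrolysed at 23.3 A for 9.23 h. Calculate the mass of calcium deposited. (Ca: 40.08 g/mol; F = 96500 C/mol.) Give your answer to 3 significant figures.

161 g

Charge passed = 23.3 × 33228 = 7.742×10^5 C
n(e⁻) = 7.742×10^5 / 96500 = 8.023 mol
Ca²⁺ + 2e⁻ → Ca, so n(Ca) = 8.023 / 2 = 4.012 mol
m = 4.012 × 40.08 = 161 g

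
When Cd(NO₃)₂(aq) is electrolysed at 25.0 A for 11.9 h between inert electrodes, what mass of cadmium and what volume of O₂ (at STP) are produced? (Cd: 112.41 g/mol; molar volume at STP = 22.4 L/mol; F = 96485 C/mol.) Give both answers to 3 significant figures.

624 g Cd; 62.2 L O₂

Q = 25.0 × 42840 = 1.071×10^6 C; n(e⁻) = 1.071×10^6 / 96485 = 11.10 mol
Cathode: Cd²⁺ + 2e⁻ → Cd → n(Cd) = 11.10/2 = 5.550 mol → 624 g
Anode: 2H₂O → O₂ + 4H⁺ + 4e⁻ → n(O₂) = 11.10/4 = 2.775 mol → 62.2 L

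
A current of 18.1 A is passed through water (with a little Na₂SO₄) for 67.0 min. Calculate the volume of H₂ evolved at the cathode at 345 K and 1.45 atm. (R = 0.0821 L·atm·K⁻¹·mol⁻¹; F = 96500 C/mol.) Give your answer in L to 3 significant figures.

Q = 18.1 A × 4020 s = 72760 C
n(e⁻) = 72760 / 96500 = 0.7540 mol
2H⁺ + 2e⁻ → H₂, so n(H₂) = 0.7540 / 2 = 0.3770 mol
V = nRT/P = 0.3770 × 0.0821 × 345 / 1.45 = 7.364 L

7.36 L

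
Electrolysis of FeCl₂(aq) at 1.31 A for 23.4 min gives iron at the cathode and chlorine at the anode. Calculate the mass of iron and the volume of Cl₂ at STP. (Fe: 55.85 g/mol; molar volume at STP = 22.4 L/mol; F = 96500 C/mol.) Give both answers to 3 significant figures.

0.532 g Fe; 0.213 L Cl₂

Q = 1.31 × 1404 = 1839 C; n(e⁻) = 1839 / 96500 = 0.01906 mol
Cathode: Fe²⁺ + 2e⁻ → Fe → n(Fe) = 0.01906/2 = 0.009530 mol → 0.532 g
Anode: 2Cl⁻ → Cl₂ + 2e⁻ → n(Cl₂) = 0.01906/2 = 0.009530 mol → 0.213 L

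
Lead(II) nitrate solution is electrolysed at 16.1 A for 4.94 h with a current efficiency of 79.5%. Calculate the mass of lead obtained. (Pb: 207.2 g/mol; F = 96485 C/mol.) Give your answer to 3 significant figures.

Q = 16.1 × 17784 = 2.863×10^5 C
n(e⁻) = 2.863×10^5 / 96485 = 2.967 mol
Pb²⁺ + 2e⁻ → Pb, so theoretical m(Pb) = 1.484 × 207.2 = 307.5 g
Actual mass = 79.5% × 307.5 = 244 g

244 g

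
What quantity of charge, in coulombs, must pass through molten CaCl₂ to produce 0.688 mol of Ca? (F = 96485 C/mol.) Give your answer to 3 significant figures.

Ca²⁺ + 2e⁻ → Ca, so n(e⁻) = 2 × 0.688 = 1.376 mol
Q = 1.376 × 96485 = 1.328×10^5 C

1.33×10^5 C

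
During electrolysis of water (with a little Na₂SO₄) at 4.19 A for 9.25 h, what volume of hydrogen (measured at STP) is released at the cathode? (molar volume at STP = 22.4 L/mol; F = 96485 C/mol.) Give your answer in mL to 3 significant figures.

Q = 4.19 A × 33300 s = 1.395×10^5 C
n(e⁻) = Q/F = 1.395×10^5/96485 = 1.446 mol
2H⁺ + 2e⁻ → H₂, so n(H₂) = 1.446 / 2 = 0.7230 mol
V = 0.7230 × 22.4 = 16.20 L
= 16200 mL

16200 mL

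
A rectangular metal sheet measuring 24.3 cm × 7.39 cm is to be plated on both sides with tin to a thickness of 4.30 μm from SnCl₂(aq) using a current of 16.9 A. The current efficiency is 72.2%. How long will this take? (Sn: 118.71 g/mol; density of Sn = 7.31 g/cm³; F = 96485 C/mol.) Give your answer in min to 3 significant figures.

Plated area = 2 × 24.3 × 7.39 = 359.2 cm²
Volume = 359.2 × 4.30×10⁻⁴ cm = 0.1545 cm³
m(Sn) = 0.1545 × 7.31 = 1.129 g
n(Sn) = 1.129 / 118.71 = 0.009511 mol; n(e⁻) = 2 × 0.009511 = 0.01902 mol
Q = 0.01902 × 96485 / 0.722 = 2542 C
t = 2542 / 16.9 = 150.4 s = 2.51 min

2.51 min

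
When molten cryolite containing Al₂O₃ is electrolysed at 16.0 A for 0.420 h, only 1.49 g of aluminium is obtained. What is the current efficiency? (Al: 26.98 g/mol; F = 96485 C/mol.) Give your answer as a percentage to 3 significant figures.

Q = 16.0 × 1512 = 24190 C
n(e⁻) = 24190 / 96485 = 0.2507 mol
Al³⁺ + 3e⁻ → Al, so theoretical n(Al) = 0.08357 mol → 2.255 g
Efficiency = 1.49 / 2.255 = 0.6608 = 66.1%

66.1%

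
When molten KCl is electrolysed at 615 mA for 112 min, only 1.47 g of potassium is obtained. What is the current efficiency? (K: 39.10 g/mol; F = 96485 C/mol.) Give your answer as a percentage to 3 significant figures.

Q = 0.615 × 6720 = 4133 C
n(e⁻) = 4133 / 96485 = 0.04284 mol
K⁺ + e⁻ → K, so theoretical n(K) = 0.04284 mol → 1.675 g
Efficiency = 1.47 / 1.675 = 0.8776 = 87.8%

87.8%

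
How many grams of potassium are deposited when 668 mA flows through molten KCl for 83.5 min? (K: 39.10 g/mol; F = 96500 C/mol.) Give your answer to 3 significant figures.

Q = 0.668 A × 5010 s = 3347 C
Moles of electrons = 3347 / 96500 = 0.03468 mol
K⁺ + e⁻ → K, so n(K) = 0.03468 mol
m = 0.03468 × 39.10 = 1.36 g

1.36 g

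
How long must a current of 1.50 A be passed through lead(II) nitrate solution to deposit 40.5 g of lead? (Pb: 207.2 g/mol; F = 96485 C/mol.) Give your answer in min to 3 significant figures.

419 min

n(Pb) = 40.5 / 207.2 = 0.1955 mol
Pb²⁺ + 2e⁻ → Pb, so n(e⁻) = 2 × 0.1955 = 0.3910 mol
Q = 0.3910 × 96485 = 37730 C
t = Q / I = 37730 / 1.50 = 25150 s = 419 min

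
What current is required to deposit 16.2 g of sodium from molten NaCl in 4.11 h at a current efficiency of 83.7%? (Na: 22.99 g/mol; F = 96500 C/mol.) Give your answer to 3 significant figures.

5.49 A

n(Na) = 16.2 / 22.99 = 0.7047 mol
Na⁺ + e⁻ → Na, so n(e⁻) = 0.7047 mol
Q = 0.7047 × 96500 / 0.837 = 81250 C
I = Q / t = 81250 / 14796 s = 5.49 A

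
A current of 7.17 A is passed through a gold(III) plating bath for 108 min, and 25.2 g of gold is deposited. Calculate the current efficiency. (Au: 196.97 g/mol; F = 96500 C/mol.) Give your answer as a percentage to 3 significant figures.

Q = 7.17 × 6480 = 46460 C
n(e⁻) = 46460 / 96500 = 0.4815 mol
Au³⁺ + 3e⁻ → Au, so theoretical n(Au) = 0.1605 mol → 31.61 g
Efficiency = 25.2 / 31.61 = 0.7972 = 79.7%

79.7%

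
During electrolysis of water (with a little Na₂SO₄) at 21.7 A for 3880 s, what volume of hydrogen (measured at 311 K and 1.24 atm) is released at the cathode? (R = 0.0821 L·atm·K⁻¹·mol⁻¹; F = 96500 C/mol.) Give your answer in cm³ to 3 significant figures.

8980 cm³

Charge passed = 21.7 × 3880 = 84200 C
Moles of electrons = 84200 / 96500 = 0.8725 mol
2H⁺ + 2e⁻ → H₂, so n(H₂) = 0.8725 / 2 = 0.4363 mol
V = nRT/P = 0.4363 × 0.0821 × 311 / 1.24 = 8.984 L
= 8980 cm³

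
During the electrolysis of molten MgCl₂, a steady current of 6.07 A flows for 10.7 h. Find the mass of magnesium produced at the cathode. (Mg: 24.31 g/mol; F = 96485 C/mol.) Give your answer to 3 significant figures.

Q = 6.07 A × 38520 s = 2.338×10^5 C
n(e⁻) = Q/F = 2.338×10^5/96485 = 2.423 mol
Mg²⁺ + 2e⁻ → Mg, so n(Mg) = 2.423 / 2 = 1.212 mol
m = 1.212 × 24.31 = 29.5 g

29.5 g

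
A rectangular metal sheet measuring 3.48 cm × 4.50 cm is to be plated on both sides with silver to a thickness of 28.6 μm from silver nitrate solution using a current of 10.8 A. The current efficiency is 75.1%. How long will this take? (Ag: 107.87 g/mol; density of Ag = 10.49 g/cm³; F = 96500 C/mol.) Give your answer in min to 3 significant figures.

1.73 min

Plated area = 2 × 3.48 × 4.50 = 31.32 cm²
Volume = 31.32 × 28.6×10⁻⁴ cm = 0.08958 cm³
m(Ag) = 0.08958 × 10.49 = 0.9397 g
n(Ag) = 0.9397 / 107.87 = 0.008711 mol; n(e⁻) = 0.008711 mol
Q = 0.008711 × 96500 / 0.751 = 1119 C
t = 1119 / 10.8 = 103.6 s = 1.73 min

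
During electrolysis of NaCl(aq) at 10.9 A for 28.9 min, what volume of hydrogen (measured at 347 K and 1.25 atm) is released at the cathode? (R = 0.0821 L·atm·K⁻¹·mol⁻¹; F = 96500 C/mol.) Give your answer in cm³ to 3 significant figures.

2230 cm³

Q = 10.9 A × 1734 s = 18900 C
n(e⁻) = 18900 / 96500 = 0.1959 mol
2H⁺ + 2e⁻ → H₂, so n(H₂) = 0.1959 / 2 = 0.09795 mol
V = nRT/P = 0.09795 × 0.0821 × 347 / 1.25 = 2.232 L
= 2230 cm³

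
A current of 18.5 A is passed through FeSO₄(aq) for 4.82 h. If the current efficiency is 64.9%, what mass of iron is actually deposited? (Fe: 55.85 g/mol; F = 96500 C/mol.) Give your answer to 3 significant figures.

60.3 g

Q = 18.5 × 17352 = 3.210×10^5 C
n(e⁻) = 3.210×10^5 / 96500 = 3.326 mol
Fe²⁺ + 2e⁻ → Fe, so theoretical m(Fe) = 1.663 × 55.85 = 92.88 g
Actual mass = 64.9% × 92.88 = 60.3 g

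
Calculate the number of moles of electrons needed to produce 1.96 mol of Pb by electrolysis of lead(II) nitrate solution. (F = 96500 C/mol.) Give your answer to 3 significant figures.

Pb²⁺ + 2e⁻ → Pb, so n(e⁻) = 2 × 1.96 = 3.920 mol

3.92 mol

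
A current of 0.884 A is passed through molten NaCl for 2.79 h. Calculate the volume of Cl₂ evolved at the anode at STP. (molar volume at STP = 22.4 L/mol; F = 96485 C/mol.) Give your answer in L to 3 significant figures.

1.03 L

Q = It = 0.884 × 10044 = 8879 C
n(e⁻) = Q/F = 8879/96485 = 0.09202 mol
2Cl⁻ → Cl₂ + 2e⁻, so n(Cl₂) = 0.09202 / 2 = 0.04601 mol
V = 0.04601 × 22.4 = 1.031 L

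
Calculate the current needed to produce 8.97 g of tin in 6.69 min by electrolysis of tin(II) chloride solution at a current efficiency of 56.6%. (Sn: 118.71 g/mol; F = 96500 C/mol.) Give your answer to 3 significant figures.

n(Sn) = 8.97 / 118.71 = 0.07556 mol
Sn²⁺ + 2e⁻ → Sn, so n(e⁻) = 2 × 0.07556 = 0.1511 mol
Q = 0.1511 × 96500 / 0.566 = 25760 C
I = Q / t = 25760 / 401.4 s = 64.2 A

64.2 A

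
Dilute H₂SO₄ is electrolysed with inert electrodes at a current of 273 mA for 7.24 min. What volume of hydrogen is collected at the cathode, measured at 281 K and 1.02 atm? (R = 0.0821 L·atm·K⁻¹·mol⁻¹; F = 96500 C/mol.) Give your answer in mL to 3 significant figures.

13.9 mL

Q = 0.273 A × 434.4 s = 118.6 C
Moles of electrons = 118.6 / 96500 = 0.001229 mol
2H⁺ + 2e⁻ → H₂, so n(H₂) = 0.001229 / 2 = 6.145×10^-4 mol
V = nRT/P = 6.145×10^-4 × 0.0821 × 281 / 1.02 = 0.01390 L
= 13.9 mL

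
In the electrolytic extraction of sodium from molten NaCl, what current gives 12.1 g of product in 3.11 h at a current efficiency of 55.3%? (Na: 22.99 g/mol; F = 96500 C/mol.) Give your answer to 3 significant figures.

8.20 A

n(Na) = 12.1 / 22.99 = 0.5263 mol
Na⁺ + e⁻ → Na, so n(e⁻) = 0.5263 mol
Q = 0.5263 × 96500 / 0.553 = 91840 C
I = Q / t = 91840 / 11196 s = 8.20 A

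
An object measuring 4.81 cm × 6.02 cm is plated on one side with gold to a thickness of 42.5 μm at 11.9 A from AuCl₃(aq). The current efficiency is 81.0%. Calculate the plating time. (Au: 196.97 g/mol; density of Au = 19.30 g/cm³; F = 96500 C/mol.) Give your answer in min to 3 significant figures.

Plated area = 4.81 × 6.02 = 28.96 cm²
Volume = 28.96 × 42.5×10⁻⁴ cm = 0.1231 cm³
m(Au) = 0.1231 × 19.30 = 2.376 g
n(Au) = 2.376 / 196.97 = 0.01206 mol; n(e⁻) = 3 × 0.01206 = 0.03618 mol
Q = 0.03618 × 96500 / 0.810 = 4310 C
t = 4310 / 11.9 = 362.2 s = 6.04 min

6.04 min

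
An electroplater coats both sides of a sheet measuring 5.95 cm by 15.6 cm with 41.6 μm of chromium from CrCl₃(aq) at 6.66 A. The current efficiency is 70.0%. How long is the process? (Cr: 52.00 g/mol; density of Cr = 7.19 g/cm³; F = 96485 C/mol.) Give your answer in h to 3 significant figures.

1.84 h

Plated area = 2 × 5.95 × 15.6 = 185.6 cm²
Volume = 185.6 × 41.6×10⁻⁴ cm = 0.7721 cm³
m(Cr) = 0.7721 × 7.19 = 5.551 g
n(Cr) = 5.551 / 52.00 = 0.1068 mol; n(e⁻) = 3 × 0.1068 = 0.3204 mol
Q = 0.3204 × 96485 / 0.700 = 44160 C
t = 44160 / 6.66 = 6631 s = 1.84 h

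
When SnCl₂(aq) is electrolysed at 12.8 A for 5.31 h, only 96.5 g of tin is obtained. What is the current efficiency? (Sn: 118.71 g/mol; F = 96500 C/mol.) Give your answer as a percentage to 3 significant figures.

64.1%

Q = 12.8 × 19116 = 2.447×10^5 C
n(e⁻) = 2.447×10^5 / 96500 = 2.536 mol
Sn²⁺ + 2e⁻ → Sn, so theoretical n(Sn) = 1.268 mol → 150.5 g
Efficiency = 96.5 / 150.5 = 0.6412 = 64.1%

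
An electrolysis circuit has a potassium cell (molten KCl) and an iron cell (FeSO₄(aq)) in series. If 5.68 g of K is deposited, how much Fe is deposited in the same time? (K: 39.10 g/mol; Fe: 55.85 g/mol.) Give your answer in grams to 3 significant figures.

n(K) = 5.68 / 39.10 = 0.1453 mol
K⁺ + e⁻ → K, so n(e⁻) = 0.1453 mol
Same current for the same time ⇒ same n(e⁻) = 0.1453 mol in both cells.
Fe²⁺ + 2e⁻ → Fe, so n(Fe) = 0.1453 / 2 = 0.07265 mol
m(Fe) = 0.07265 × 55.85 = 4.06 g

4.06 g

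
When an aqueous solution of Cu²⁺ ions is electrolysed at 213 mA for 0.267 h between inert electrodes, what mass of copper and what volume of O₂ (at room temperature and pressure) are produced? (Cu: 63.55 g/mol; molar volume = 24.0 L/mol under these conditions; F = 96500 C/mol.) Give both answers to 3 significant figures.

Q = 0.213 × 961.2 = 204.7 C; n(e⁻) = 204.7 / 96500 = 0.002121 mol
Cathode: Cu²⁺ + 2e⁻ → Cu → n(Cu) = 0.002121/2 = 0.001061 mol → 0.0674 g
Anode: 2H₂O → O₂ + 4H⁺ + 4e⁻ → n(O₂) = 0.002121/4 = 5.303×10^-4 mol → 0.0127 L

0.0674 g Cu; 0.0127 L O₂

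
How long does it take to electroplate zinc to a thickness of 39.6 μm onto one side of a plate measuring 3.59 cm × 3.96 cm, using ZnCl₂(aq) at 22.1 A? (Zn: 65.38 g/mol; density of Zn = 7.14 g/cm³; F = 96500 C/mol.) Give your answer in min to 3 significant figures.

0.895 min

Plated area = 3.59 × 3.96 = 14.22 cm²
Volume = 14.22 × 39.6×10⁻⁴ cm = 0.05631 cm³
m(Zn) = 0.05631 × 7.14 = 0.4021 g
n(Zn) = 0.4021 / 65.38 = 0.006150 mol; n(e⁻) = 2 × 0.006150 = 0.01230 mol
Q = 0.01230 × 96500 = 1187 C
t = 1187 / 22.1 = 53.71 s = 0.895 min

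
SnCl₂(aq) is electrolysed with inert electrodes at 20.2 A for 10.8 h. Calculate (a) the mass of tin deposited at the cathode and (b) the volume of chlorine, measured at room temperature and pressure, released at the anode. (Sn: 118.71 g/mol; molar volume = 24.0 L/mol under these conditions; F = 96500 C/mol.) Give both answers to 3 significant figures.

Q = 20.2 × 38880 = 7.854×10^5 C; n(e⁻) = 7.854×10^5 / 96500 = 8.139 mol
Cathode: Sn²⁺ + 2e⁻ → Sn → n(Sn) = 8.139/2 = 4.070 mol → 483 g
Anode: 2Cl⁻ → Cl₂ + 2e⁻ → n(Cl₂) = 8.139/2 = 4.070 mol → 97.7 L

483 g Sn; 97.7 L Cl₂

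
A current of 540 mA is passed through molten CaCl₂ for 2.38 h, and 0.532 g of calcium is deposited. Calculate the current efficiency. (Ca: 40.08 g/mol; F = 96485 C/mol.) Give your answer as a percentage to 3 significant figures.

Q = 0.540 × 8568 = 4627 C
n(e⁻) = 4627 / 96485 = 0.04796 mol
Ca²⁺ + 2e⁻ → Ca, so theoretical n(Ca) = 0.02398 mol → 0.9611 g
Efficiency = 0.532 / 0.9611 = 0.5535 = 55.4%

55.4%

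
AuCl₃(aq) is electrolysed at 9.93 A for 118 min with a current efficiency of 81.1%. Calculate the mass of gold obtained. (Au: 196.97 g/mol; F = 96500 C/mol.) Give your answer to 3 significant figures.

38.8 g

Q = 9.93 × 7080 = 70300 C
n(e⁻) = 70300 / 96500 = 0.7285 mol
Au³⁺ + 3e⁻ → Au, so theoretical m(Au) = 0.2428 × 196.97 = 47.82 g
Actual mass = 81.1% × 47.82 = 38.8 g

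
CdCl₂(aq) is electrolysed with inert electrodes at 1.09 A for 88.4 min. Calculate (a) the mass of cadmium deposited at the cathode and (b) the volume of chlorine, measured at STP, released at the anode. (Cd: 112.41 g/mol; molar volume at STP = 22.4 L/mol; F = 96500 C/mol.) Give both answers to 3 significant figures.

3.37 g Cd; 0.671 L Cl₂

Q = 1.09 × 5304 = 5781 C; n(e⁻) = 5781 / 96500 = 0.05991 mol
Cathode: Cd²⁺ + 2e⁻ → Cd → n(Cd) = 0.05991/2 = 0.02996 mol → 3.37 g
Anode: 2Cl⁻ → Cl₂ + 2e⁻ → n(Cl₂) = 0.05991/2 = 0.02996 mol → 0.671 L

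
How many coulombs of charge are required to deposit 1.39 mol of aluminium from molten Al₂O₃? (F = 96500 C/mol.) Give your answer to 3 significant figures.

Al³⁺ + 3e⁻ → Al, so n(e⁻) = 3 × 1.39 = 4.170 mol
Q = 4.170 × 96500 = 4.024×10^5 C

4.02×10^5 C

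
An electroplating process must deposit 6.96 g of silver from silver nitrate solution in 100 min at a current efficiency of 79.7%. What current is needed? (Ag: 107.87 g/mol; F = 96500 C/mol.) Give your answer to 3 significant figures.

n(Ag) = 6.96 / 107.87 = 0.06452 mol
Ag⁺ + e⁻ → Ag, so n(e⁻) = 0.06452 mol
Q = 0.06452 × 96500 / 0.797 = 7812 C
I = Q / t = 7812 / 6000 s = 1.30 A

1.30 A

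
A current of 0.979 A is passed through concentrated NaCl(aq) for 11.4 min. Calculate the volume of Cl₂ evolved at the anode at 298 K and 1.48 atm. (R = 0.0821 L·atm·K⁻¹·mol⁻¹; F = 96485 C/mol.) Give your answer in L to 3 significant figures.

Charge passed = 0.979 × 684 = 669.6 C
n(e⁻) = 669.6 / 96485 = 0.006940 mol
2Cl⁻ → Cl₂ + 2e⁻, so n(Cl₂) = 0.006940 / 2 = 0.003470 mol
V = nRT/P = 0.003470 × 0.0821 × 298 / 1.48 = 0.05736 L

0.0574 L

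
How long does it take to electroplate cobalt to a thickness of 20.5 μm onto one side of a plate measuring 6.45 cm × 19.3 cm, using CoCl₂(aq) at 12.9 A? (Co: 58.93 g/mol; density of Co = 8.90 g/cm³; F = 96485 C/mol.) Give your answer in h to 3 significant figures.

0.160 h

Plated area = 6.45 × 19.3 = 124.5 cm²
Volume = 124.5 × 20.5×10⁻⁴ cm = 0.2552 cm³
m(Co) = 0.2552 × 8.90 = 2.271 g
n(Co) = 2.271 / 58.93 = 0.03854 mol; n(e⁻) = 2 × 0.03854 = 0.07708 mol
Q = 0.07708 × 96485 = 7437 C
t = 7437 / 12.9 = 576.5 s = 0.160 h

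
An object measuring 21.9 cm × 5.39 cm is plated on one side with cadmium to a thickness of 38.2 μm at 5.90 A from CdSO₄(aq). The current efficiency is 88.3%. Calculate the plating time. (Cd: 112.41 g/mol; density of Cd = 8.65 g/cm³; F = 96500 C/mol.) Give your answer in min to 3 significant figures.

21.4 min

Plated area = 21.9 × 5.39 = 118.0 cm²
Volume = 118.0 × 38.2×10⁻⁴ cm = 0.4508 cm³
m(Cd) = 0.4508 × 8.65 = 3.899 g
n(Cd) = 3.899 / 112.41 = 0.03469 mol; n(e⁻) = 2 × 0.03469 = 0.06938 mol
Q = 0.06938 × 96500 / 0.883 = 7582 C
t = 7582 / 5.90 = 1285 s = 21.4 min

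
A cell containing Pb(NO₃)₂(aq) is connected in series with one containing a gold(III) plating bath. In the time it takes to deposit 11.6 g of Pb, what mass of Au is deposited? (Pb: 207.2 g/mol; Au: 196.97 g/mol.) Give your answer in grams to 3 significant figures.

n(Pb) = 11.6 / 207.2 = 0.05598 mol
Pb²⁺ + 2e⁻ → Pb, so n(e⁻) = 2 × 0.05598 = 0.1120 mol
Same current for the same time ⇒ same n(e⁻) = 0.1120 mol in both cells.
Au³⁺ + 3e⁻ → Au, so n(Au) = 0.1120 / 3 = 0.03733 mol
m(Au) = 0.03733 × 196.97 = 7.35 g

7.35 g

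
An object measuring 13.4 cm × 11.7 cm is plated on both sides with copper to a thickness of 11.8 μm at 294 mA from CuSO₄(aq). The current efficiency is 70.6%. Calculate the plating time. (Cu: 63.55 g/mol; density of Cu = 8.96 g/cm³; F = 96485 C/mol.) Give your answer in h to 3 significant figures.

Plated area = 2 × 13.4 × 11.7 = 313.6 cm²
Volume = 313.6 × 11.8×10⁻⁴ cm = 0.3700 cm³
m(Cu) = 0.3700 × 8.96 = 3.315 g
n(Cu) = 3.315 / 63.55 = 0.05216 mol; n(e⁻) = 2 × 0.05216 = 0.1043 mol
Q = 0.1043 × 96485 / 0.706 = 14250 C
t = 14250 / 0.294 = 48470 s = 13.5 h

13.5 h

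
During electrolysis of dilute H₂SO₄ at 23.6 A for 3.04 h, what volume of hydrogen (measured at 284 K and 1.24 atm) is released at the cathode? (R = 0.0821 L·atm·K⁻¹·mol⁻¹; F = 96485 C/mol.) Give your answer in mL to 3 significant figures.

Q = It = 23.6 × 10944 = 2.583×10^5 C
Moles of electrons = 2.583×10^5 / 96485 = 2.677 mol
2H⁺ + 2e⁻ → H₂, so n(H₂) = 2.677 / 2 = 1.339 mol
V = nRT/P = 1.339 × 0.0821 × 284 / 1.24 = 25.18 L
= 25200 mL

25200 mL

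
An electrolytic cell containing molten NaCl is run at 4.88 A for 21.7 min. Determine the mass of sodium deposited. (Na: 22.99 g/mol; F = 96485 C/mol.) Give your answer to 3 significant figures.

Q = 4.88 A × 1302 s = 6354 C
n(e⁻) = Q/F = 6354/96485 = 0.06585 mol
Na⁺ + e⁻ → Na, so n(Na) = 0.06585 mol
m = 0.06585 × 22.99 = 1.51 g

1.51 g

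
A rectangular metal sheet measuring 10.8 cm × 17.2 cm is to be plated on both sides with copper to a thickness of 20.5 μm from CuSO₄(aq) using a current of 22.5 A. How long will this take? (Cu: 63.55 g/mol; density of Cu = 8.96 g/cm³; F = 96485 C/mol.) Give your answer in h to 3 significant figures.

0.256 h

Plated area = 2 × 10.8 × 17.2 = 371.5 cm²
Volume = 371.5 × 20.5×10⁻⁴ cm = 0.7616 cm³
m(Cu) = 0.7616 × 8.96 = 6.824 g
n(Cu) = 6.824 / 63.55 = 0.1074 mol; n(e⁻) = 2 × 0.1074 = 0.2148 mol
Q = 0.2148 × 96485 = 20720 C
t = 20720 / 22.5 = 920.9 s = 0.256 h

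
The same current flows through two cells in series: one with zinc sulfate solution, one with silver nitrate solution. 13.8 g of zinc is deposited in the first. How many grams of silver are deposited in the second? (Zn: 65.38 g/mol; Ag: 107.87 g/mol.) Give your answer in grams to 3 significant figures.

n(Zn) = 13.8 / 65.38 = 0.2111 mol
Zn²⁺ + 2e⁻ → Zn, so n(e⁻) = 2 × 0.2111 = 0.4222 mol
The cells are in series, so the same charge (and hence the same n(e⁻) = 0.4222 mol) passes through both.
Ag⁺ + e⁻ → Ag, so n(Ag) = 0.4222 mol
m(Ag) = 0.4222 × 107.87 = 45.5 g

45.5 g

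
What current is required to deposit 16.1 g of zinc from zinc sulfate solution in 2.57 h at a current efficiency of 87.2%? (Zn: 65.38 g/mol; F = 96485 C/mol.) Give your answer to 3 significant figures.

5.89 A

n(Zn) = 16.1 / 65.38 = 0.2463 mol
Zn²⁺ + 2e⁻ → Zn, so n(e⁻) = 2 × 0.2463 = 0.4926 mol
Q = 0.4926 × 96485 / 0.872 = 54510 C
I = Q / t = 54510 / 9252 s = 5.89 A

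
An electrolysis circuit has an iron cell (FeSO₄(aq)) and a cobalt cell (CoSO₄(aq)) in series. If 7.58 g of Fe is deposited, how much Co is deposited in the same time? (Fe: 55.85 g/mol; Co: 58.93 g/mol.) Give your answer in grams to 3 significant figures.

n(Fe) = 7.58 / 55.85 = 0.1357 mol
Fe²⁺ + 2e⁻ → Fe, so n(e⁻) = 2 × 0.1357 = 0.2714 mol
In series, the same 0.2714 mol of electrons flows through the second cell.
Co²⁺ + 2e⁻ → Co, so n(Co) = 0.2714 / 2 = 0.1357 mol
m(Co) = 0.1357 × 58.93 = 8.00 g

8.00 g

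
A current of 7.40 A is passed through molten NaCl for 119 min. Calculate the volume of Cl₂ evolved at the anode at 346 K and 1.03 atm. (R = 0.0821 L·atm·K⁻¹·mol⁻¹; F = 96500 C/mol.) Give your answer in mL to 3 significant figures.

Q = It = 7.40 × 7140 = 52840 C
n(e⁻) = 52840 / 96500 = 0.5476 mol
2Cl⁻ → Cl₂ + 2e⁻, so n(Cl₂) = 0.5476 / 2 = 0.2738 mol
V = nRT/P = 0.2738 × 0.0821 × 346 / 1.03 = 7.551 L
= 7550 mL

7550 mL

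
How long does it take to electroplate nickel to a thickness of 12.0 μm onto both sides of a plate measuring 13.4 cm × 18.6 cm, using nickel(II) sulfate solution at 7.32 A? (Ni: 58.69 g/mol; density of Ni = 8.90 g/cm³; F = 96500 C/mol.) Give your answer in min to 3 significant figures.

39.9 min

Plated area = 2 × 13.4 × 18.6 = 498.5 cm²
Volume = 498.5 × 12.0×10⁻⁴ cm = 0.5982 cm³
m(Ni) = 0.5982 × 8.90 = 5.324 g
n(Ni) = 5.324 / 58.69 = 0.09071 mol; n(e⁻) = 2 × 0.09071 = 0.1814 mol
Q = 0.1814 × 96500 = 17510 C
t = 17510 / 7.32 = 2392 s = 39.9 min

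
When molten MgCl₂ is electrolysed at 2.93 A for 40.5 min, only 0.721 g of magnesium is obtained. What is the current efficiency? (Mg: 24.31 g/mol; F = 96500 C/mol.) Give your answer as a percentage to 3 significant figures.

80.4%

Q = 2.93 × 2430 = 7120 C
n(e⁻) = 7120 / 96500 = 0.07378 mol
Mg²⁺ + 2e⁻ → Mg, so theoretical n(Mg) = 0.03689 mol → 0.8968 g
Efficiency = 0.721 / 0.8968 = 0.8040 = 80.4%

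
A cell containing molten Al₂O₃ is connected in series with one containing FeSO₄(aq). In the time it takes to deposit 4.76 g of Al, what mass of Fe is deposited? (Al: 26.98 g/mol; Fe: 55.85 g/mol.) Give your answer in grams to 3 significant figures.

n(Al) = 4.76 / 26.98 = 0.1764 mol
Al³⁺ + 3e⁻ → Al, so n(e⁻) = 3 × 0.1764 = 0.5292 mol
The cells are in series, so the same charge (and hence the same n(e⁻) = 0.5292 mol) passes through both.
Fe²⁺ + 2e⁻ → Fe, so n(Fe) = 0.5292 / 2 = 0.2646 mol
m(Fe) = 0.2646 × 55.85 = 14.8 g

14.8 g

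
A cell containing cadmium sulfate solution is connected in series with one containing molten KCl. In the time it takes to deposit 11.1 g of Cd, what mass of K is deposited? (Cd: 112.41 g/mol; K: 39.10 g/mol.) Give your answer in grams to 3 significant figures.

7.72 g

n(Cd) = 11.1 / 112.41 = 0.09875 mol
Cd²⁺ + 2e⁻ → Cd, so n(e⁻) = 2 × 0.09875 = 0.1975 mol
In series, the same 0.1975 mol of electrons flows through the second cell.
K⁺ + e⁻ → K, so n(K) = 0.1975 mol
m(K) = 0.1975 × 39.10 = 7.72 g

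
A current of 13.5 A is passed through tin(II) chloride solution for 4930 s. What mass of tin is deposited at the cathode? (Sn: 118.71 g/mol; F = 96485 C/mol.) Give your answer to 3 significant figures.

Q = 13.5 A × 4930 s = 66560 C
n(e⁻) = 66560 / 96485 = 0.6898 mol
Sn²⁺ + 2e⁻ → Sn, so n(Sn) = 0.6898 / 2 = 0.3449 mol
m = 0.3449 × 118.71 = 40.9 g

40.9 g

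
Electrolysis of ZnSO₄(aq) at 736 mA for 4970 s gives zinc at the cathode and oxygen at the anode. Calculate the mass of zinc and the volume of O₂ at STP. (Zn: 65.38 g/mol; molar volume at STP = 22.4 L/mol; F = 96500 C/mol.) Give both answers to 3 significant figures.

Q = 0.736 × 4970 = 3658 C; n(e⁻) = 3658 / 96500 = 0.03791 mol
Cathode: Zn²⁺ + 2e⁻ → Zn → n(Zn) = 0.03791/2 = 0.01896 mol → 1.24 g
Anode: 2H₂O → O₂ + 4H⁺ + 4e⁻ → n(O₂) = 0.03791/4 = 0.009478 mol → 0.212 L

1.24 g Zn; 0.212 L O₂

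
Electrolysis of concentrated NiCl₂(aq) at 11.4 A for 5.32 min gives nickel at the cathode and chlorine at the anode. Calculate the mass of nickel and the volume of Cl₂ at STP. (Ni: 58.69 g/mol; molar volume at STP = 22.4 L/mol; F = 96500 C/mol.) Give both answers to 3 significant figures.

Q = 11.4 × 319.2 = 3639 C; n(e⁻) = 3639 / 96500 = 0.03771 mol
Cathode: Ni²⁺ + 2e⁻ → Ni → n(Ni) = 0.03771/2 = 0.01886 mol → 1.11 g
Anode: 2Cl⁻ → Cl₂ + 2e⁻ → n(Cl₂) = 0.03771/2 = 0.01886 mol → 0.422 L

1.11 g Ni; 0.422 L Cl₂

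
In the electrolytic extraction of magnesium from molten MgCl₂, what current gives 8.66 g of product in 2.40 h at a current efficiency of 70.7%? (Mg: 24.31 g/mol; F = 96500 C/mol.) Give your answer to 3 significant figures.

n(Mg) = 8.66 / 24.31 = 0.3562 mol
Mg²⁺ + 2e⁻ → Mg, so n(e⁻) = 2 × 0.3562 = 0.7124 mol
Q = 0.7124 × 96500 / 0.707 = 97240 C
I = Q / t = 97240 / 8640 s = 11.3 A

11.3 A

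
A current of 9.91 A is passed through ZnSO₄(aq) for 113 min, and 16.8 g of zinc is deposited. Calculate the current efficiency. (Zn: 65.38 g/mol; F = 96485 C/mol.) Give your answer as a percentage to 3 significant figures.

Q = 9.91 × 6780 = 67190 C
n(e⁻) = 67190 / 96485 = 0.6964 mol
Zn²⁺ + 2e⁻ → Zn, so theoretical n(Zn) = 0.3482 mol → 22.77 g
Efficiency = 16.8 / 22.77 = 0.7378 = 73.8%

73.8%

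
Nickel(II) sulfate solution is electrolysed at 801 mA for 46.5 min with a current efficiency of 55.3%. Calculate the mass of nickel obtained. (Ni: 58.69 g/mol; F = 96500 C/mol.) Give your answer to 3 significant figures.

Q = 0.801 × 2790 = 2235 C
n(e⁻) = 2235 / 96500 = 0.02316 mol
Ni²⁺ + 2e⁻ → Ni, so theoretical m(Ni) = 0.01158 × 58.69 = 0.6796 g
Actual mass = 55.3% × 0.6796 = 0.376 g

0.376 g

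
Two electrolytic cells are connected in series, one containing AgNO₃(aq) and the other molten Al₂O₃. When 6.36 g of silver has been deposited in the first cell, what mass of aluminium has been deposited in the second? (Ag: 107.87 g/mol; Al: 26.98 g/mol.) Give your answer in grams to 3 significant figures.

n(Ag) = 6.36 / 107.87 = 0.05896 mol
Ag⁺ + e⁻ → Ag, so n(e⁻) = 0.05896 mol
In series, the same 0.05896 mol of electrons flows through the second cell.
Al³⁺ + 3e⁻ → Al, so n(Al) = 0.05896 / 3 = 0.01965 mol
m(Al) = 0.01965 × 26.98 = 0.530 g

0.530 g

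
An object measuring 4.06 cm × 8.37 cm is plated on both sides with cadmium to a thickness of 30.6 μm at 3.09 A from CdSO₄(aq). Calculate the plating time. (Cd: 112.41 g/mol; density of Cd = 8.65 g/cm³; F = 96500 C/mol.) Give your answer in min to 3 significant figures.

Plated area = 2 × 4.06 × 8.37 = 67.96 cm²
Volume = 67.96 × 30.6×10⁻⁴ cm = 0.2080 cm³
m(Cd) = 0.2080 × 8.65 = 1.799 g
n(Cd) = 1.799 / 112.41 = 0.01600 mol; n(e⁻) = 2 × 0.01600 = 0.03200 mol
Q = 0.03200 × 96500 = 3088 C
t = 3088 / 3.09 = 999.4 s = 16.7 min

16.7 min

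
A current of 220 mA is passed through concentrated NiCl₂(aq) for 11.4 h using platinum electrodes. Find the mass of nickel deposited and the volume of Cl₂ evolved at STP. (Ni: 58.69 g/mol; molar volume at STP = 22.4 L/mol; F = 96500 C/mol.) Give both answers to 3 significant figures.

Q = 0.220 × 41040 = 9029 C; n(e⁻) = 9029 / 96500 = 0.09356 mol
Cathode: Ni²⁺ + 2e⁻ → Ni → n(Ni) = 0.09356/2 = 0.04678 mol → 2.75 g
Anode: 2Cl⁻ → Cl₂ + 2e⁻ → n(Cl₂) = 0.09356/2 = 0.04678 mol → 1.05 L

2.75 g Ni; 1.05 L Cl₂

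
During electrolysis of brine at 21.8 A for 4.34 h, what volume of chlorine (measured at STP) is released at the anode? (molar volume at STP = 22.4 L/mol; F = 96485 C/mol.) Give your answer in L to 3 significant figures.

39.5 L

Charge passed = 21.8 × 15624 = 3.406×10^5 C
Moles of electrons = 3.406×10^5 / 96485 = 3.530 mol
2Cl⁻ → Cl₂ + 2e⁻, so n(Cl₂) = 3.530 / 2 = 1.765 mol
V = 1.765 × 22.4 = 39.54 L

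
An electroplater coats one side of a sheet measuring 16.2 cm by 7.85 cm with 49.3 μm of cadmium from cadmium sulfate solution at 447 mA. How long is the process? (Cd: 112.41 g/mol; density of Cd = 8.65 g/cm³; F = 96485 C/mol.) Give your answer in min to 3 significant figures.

347 min

Plated area = 16.2 × 7.85 = 127.2 cm²
Volume = 127.2 × 49.3×10⁻⁴ cm = 0.6271 cm³
m(Cd) = 0.6271 × 8.65 = 5.424 g
n(Cd) = 5.424 / 112.41 = 0.04825 mol; n(e⁻) = 2 × 0.04825 = 0.09650 mol
Q = 0.09650 × 96485 = 9311 C
t = 9311 / 0.447 = 20830 s = 347 min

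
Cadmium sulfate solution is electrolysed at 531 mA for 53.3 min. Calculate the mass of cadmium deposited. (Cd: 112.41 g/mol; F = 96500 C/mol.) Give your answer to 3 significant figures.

Q = 0.531 A × 3198 s = 1698 C
Moles of electrons = 1698 / 96500 = 0.01760 mol
Cd²⁺ + 2e⁻ → Cd, so n(Cd) = 0.01760 / 2 = 0.008800 mol
m = 0.008800 × 112.41 = 0.989 g

0.989 g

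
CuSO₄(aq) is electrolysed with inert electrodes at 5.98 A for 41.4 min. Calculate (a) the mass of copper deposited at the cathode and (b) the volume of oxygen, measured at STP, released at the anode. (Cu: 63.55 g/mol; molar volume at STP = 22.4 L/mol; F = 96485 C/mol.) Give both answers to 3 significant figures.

Q = 5.98 × 2484 = 14850 C; n(e⁻) = 14850 / 96485 = 0.1539 mol
Cathode: Cu²⁺ + 2e⁻ → Cu → n(Cu) = 0.1539/2 = 0.07695 mol → 4.89 g
Anode: 2H₂O → O₂ + 4H⁺ + 4e⁻ → n(O₂) = 0.1539/4 = 0.03848 mol → 0.862 L

4.89 g Cu; 0.862 L O₂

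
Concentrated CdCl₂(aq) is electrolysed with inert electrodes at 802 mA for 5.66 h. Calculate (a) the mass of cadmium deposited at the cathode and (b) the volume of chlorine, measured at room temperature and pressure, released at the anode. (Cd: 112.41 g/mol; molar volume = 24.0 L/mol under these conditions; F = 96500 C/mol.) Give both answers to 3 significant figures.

9.52 g Cd; 2.03 L Cl₂

Q = 0.802 × 20376 = 16340 C; n(e⁻) = 16340 / 96500 = 0.1693 mol
Cathode: Cd²⁺ + 2e⁻ → Cd → n(Cd) = 0.1693/2 = 0.08465 mol → 9.52 g
Anode: 2Cl⁻ → Cl₂ + 2e⁻ → n(Cl₂) = 0.1693/2 = 0.08465 mol → 2.03 L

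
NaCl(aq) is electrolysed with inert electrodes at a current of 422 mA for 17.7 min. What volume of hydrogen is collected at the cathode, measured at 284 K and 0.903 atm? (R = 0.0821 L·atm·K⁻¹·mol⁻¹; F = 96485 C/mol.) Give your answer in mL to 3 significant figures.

Q = 0.422 A × 1062 s = 448.2 C
n(e⁻) = Q/F = 448.2/96485 = 0.004645 mol
2H⁺ + 2e⁻ → H₂, so n(H₂) = 0.004645 / 2 = 0.002323 mol
V = nRT/P = 0.002323 × 0.0821 × 284 / 0.903 = 0.05998 L
= 60.0 mL

60.0 mL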